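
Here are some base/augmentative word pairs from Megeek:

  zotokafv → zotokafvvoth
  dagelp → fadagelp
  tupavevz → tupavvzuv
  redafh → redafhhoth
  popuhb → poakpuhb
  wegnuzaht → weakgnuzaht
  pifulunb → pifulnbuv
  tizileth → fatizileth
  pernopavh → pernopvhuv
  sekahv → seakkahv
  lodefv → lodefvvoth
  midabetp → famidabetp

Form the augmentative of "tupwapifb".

tupwapifbboth

sekahv and lodefv both end in -v yet inflect differently (seakkahv, lodefvvoth), so the final letter is not what conditions the rule; the second-to-last letter is.
"tupwapifb" has second-to-last letter 'f'. The stems whose second-to-last letter is 'f' (lodefv → lodefvvoth, redafh → redafhhoth, zotokafv → zotokafvvoth) double the final consonant and add -oth.
So tupwapifb → tupwapifbboth.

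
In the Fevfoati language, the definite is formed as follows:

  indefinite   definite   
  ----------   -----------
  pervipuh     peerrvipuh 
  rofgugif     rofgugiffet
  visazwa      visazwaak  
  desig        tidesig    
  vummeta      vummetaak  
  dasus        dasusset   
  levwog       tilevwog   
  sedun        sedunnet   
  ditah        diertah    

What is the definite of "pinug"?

tipinug

ditah and visazwa both have last vowel 'a' yet inflect differently (diertah, visazwaak), so the last vowel is not what conditions the rule; the final letter is.
"pinug" ends in -g. The stems ending in -g (levwog → tilevwog, desig → tidesig) add the prefix ti-.
The other patterns: stems ending in -h insert -er- after the first vowel; stems ending in -a add -ak; stems ending in -f, -n or -s double the final consonant and add -et.
So pinug → tipinug.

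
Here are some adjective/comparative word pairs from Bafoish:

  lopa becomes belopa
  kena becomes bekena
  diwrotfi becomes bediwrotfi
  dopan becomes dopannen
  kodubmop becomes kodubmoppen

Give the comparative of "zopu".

bezopu

lopa and dopan both have last vowel 'a' yet inflect differently (belopa, dopannen), so the last vowel is not what conditions the rule; whether the stem ends in a vowel or a consonant is.
"zopu" ends in a vowel. The stems ending in a vowel (lopa → belopa, kena → bekena, diwrotfi → bediwrotfi) add the prefix be-.
So zopu → bezopu.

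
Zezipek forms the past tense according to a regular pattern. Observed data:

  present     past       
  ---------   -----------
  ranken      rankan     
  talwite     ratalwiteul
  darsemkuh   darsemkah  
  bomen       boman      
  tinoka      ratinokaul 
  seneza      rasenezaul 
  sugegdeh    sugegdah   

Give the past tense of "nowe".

"nowe" ends in a vowel. The stems ending in a vowel (seneza → rasenezaul, tinoka → ratinokaul, talwite → ratalwiteul) add ra- … -ul around the stem.
The other pattern: stems ending in a consonant change the last vowel to 'a'.
So nowe → ranoweul.

ranoweul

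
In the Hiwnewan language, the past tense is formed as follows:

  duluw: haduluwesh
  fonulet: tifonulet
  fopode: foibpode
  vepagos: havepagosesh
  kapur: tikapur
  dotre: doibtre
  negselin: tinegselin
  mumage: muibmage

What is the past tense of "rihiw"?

harihiwesh

dotre and fonulet both have last vowel 'e' yet inflect differently (doibtre, tifonulet), so the last vowel is not what conditions the rule; the final letter is.
"rihiw" ends in -w. The one such stem in the data (duluw → haduluwesh) adds ha- … -esh around the stem, so the same rule applies.
The other patterns: stems ending in -e insert -ib- after the first vowel; stems ending in -n, -r or -t add the prefix ti-.
So rihiw → harihiwesh.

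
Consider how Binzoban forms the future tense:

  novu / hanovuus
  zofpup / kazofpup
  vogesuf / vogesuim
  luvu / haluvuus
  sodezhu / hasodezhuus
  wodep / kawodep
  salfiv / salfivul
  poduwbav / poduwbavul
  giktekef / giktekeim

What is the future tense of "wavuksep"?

kawavuksep

wodep and giktekef both have last vowel 'e' yet inflect differently (kawodep, giktekeim), so the last vowel is not what conditions the rule; the final letter is.
"wavuksep" ends in -p. The stems ending in -p (zofpup → kazofpup, wodep → kawodep) add the prefix ka-.
So wavuksep → kawavuksep.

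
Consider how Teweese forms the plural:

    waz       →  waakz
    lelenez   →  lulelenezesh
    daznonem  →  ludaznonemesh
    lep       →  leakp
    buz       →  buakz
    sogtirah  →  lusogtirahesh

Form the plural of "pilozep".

lelenez and waz both end in -z yet inflect differently (lulelenezesh, waakz), so the final letter is not what conditions the rule; the number of vowels is.
"pilozep" has 3 vowels. The stems with 3 vowels (sogtirah → lusogtirahesh, daznonem → ludaznonemesh, lelenez → lulelenezesh) add lu- … -esh around the stem.
So pilozep → lupilozepesh.

lupilozepesh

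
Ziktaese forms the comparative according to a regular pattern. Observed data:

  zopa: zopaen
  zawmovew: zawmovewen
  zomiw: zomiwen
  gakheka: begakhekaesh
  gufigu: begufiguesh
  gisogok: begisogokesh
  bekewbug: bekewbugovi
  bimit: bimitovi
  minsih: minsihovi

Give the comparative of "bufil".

bufilovi

zopa and gakheka both end in -a yet inflect differently (zopaen, begakhekaesh), so the final letter is not what conditions the rule; the first letter is.
"bufil" begins with b-. The stems beginning with b- (bekewbug → bekewbugovi, bimit → bimitovi) add -ovi.
So bufil → bufilovi.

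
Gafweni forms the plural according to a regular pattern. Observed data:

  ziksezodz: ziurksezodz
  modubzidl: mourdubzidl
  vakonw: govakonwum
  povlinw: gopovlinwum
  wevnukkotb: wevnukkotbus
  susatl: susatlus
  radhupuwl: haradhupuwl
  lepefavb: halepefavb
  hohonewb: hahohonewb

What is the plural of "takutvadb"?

"takutvadb" has second-to-last letter 'd'. The stems whose second-to-last letter is 'd' (ziksezodz → ziurksezodz, modubzidl → mourdubzidl) insert -ur- after the first vowel.
So takutvadb → taurkutvadb.

taurkutvadb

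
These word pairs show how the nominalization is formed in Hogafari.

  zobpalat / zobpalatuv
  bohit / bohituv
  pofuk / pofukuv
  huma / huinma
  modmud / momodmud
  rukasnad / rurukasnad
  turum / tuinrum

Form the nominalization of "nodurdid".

turum and modmud both have last vowel 'u' yet inflect differently (tuinrum, momodmud), so the last vowel is not what conditions the rule; the final letter is.
"nodurdid" ends in -d. The stems ending in -d (modmud → momodmud, rukasnad → rurukasnad) repeat the first consonant+vowel as a prefix.
The other patterns: stems ending in -a or -m insert -in- after the first vowel; stems ending in -k or -t add -uv.
So nodurdid → nonodurdid.

nonodurdid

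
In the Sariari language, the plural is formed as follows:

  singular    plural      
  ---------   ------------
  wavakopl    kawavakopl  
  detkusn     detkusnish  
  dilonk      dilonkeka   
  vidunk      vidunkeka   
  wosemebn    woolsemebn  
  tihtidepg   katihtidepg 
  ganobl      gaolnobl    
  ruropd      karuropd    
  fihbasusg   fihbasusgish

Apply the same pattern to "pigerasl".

"pigerasl" has second-to-last letter 's'. The stems whose second-to-last letter is 's' (fihbasusg → fihbasusgish, detkusn → detkusnish) add -ish.
The other patterns: stems whose second-to-last letter is 'b' insert -ol- after the first vowel; stems whose second-to-last letter is 'n' add -eka; stems whose second-to-last letter is 'p' add the prefix ka-.
So pigerasl → pigeraslish.

pigeraslish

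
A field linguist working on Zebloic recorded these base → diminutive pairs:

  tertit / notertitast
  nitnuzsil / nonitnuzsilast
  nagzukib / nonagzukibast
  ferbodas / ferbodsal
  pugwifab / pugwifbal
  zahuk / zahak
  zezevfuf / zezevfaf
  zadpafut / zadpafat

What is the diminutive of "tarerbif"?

notarerbifast

nagzukib and pugwifab both end in -b yet inflect differently (nonagzukibast, pugwifbal), so the final letter is not what conditions the rule; the last vowel is.
"tarerbif" has last vowel 'i'. The stems whose last vowel is 'i' (tertit → notertitast, nitnuzsil → nonitnuzsilast, nagzukib → nonagzukibast) add no- … -ast around the stem.
The other patterns: stems whose last vowel is 'a' delete the last vowel and add -al; stems whose last vowel is 'u' change the last vowel to 'a'.
So tarerbif → notarerbifast.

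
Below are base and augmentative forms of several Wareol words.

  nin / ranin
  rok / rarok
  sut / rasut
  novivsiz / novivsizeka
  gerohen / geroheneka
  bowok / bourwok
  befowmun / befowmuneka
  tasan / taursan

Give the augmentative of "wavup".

waurvup

"wavup" has 2 vowels. The stems with 2 vowels (bowok → bourwok, tasan → taursan) insert -ur- after the first vowel.
The other patterns: stems with 1 vowel add the prefix ra-; stems with 3 vowels add -eka.
So wavup → waurvup.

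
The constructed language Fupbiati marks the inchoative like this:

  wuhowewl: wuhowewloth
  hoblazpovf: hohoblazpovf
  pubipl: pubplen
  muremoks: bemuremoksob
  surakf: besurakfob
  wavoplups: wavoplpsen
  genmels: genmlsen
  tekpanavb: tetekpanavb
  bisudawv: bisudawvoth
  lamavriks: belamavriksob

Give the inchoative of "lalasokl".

hoblazpovf and surakf both end in -f yet inflect differently (hohoblazpovf, besurakfob), so the final letter is not what conditions the rule; the second-to-last letter is.
"lalasokl" has second-to-last letter 'k'. The stems whose second-to-last letter is 'k' (muremoks → bemuremoksob, surakf → besurakfob, lamavriks → belamavriksob) add be- … -ob around the stem.
So lalasokl → belalasoklob.

belalasoklob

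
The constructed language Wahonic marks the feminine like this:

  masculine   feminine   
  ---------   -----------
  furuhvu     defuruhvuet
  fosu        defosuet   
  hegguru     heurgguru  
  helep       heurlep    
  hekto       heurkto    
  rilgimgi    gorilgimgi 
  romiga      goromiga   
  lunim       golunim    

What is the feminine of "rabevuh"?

furuhvu and hegguru both end in -u yet inflect differently (defuruhvuet, heurgguru), so the final letter is not what conditions the rule; the first letter is.
"rabevuh" begins with r-. The stems beginning with r- (rilgimgi → gorilgimgi, romiga → goromiga) add the prefix go-.
So rabevuh → gorabevuh.

gorabevuh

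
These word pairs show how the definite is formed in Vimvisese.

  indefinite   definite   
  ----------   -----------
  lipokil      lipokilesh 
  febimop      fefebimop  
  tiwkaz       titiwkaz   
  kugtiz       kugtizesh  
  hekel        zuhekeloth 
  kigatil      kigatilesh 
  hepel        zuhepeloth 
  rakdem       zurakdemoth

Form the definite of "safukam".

sasafukam

"safukam" has last vowel 'a'. The one such stem in the data (tiwkaz → titiwkaz) repeats the first consonant+vowel as a prefix (as does febimop), so the same rule applies.
The other patterns: stems whose last vowel is 'i' add -esh; stems whose last vowel is 'e' add zu- … -oth around the stem.
So safukam → sasafukam.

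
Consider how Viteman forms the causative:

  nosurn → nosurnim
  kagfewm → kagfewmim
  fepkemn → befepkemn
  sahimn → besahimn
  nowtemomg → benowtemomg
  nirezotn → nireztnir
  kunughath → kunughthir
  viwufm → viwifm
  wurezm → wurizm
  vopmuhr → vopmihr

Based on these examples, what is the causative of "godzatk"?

nosurn and fepkemn both end in -n yet inflect differently (nosurnim, befepkemn), so the final letter is not what conditions the rule; the second-to-last letter is.
"godzatk" has second-to-last letter 't'. The stems whose second-to-last letter is 't' (nirezotn → nireztnir, kunughath → kunughthir) delete the last vowel and add -ir.
So godzatk → godztkir.

godztkir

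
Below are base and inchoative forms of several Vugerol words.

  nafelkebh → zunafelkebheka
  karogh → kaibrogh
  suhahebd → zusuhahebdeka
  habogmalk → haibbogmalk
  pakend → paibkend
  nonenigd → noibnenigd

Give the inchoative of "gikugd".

giibkugd

"gikugd" has second-to-last letter 'g'. The stems whose second-to-last letter is 'g' (nonenigd → noibnenigd, karogh → kaibrogh) insert -ib- after the first vowel.
The other pattern: stems whose second-to-last letter is 'b' add zu- … -eka around the stem.
So gikugd → giibkugd.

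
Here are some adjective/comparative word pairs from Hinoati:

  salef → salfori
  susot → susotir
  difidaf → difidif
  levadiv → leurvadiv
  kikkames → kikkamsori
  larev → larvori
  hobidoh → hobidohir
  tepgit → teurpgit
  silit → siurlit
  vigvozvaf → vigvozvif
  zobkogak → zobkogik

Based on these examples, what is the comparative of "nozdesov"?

nozdesovir

"nozdesov" has last vowel 'o'. The stems whose last vowel is 'o' (hobidoh → hobidohir, susot → susotir) add -ir.
So nozdesov → nozdesovir.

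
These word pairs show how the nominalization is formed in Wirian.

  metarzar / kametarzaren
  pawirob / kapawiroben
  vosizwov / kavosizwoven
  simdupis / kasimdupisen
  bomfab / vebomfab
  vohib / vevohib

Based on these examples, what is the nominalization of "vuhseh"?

vevuhseh

"vuhseh" has 2 vowels. The stems with 2 vowels (bomfab → vebomfab, vohib → vevohib) add the prefix ve-.
So vuhseh → vevuhseh.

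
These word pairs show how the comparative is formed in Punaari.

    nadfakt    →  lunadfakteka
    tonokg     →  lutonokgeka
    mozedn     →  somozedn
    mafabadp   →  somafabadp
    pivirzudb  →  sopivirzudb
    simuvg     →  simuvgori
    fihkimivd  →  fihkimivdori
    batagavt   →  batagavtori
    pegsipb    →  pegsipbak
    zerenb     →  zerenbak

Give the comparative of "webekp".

luwebekpeka

tonokg and simuvg both end in -g yet inflect differently (lutonokgeka, simuvgori), so the final letter is not what conditions the rule; the second-to-last letter is.
"webekp" has second-to-last letter 'k'. The stems whose second-to-last letter is 'k' (nadfakt → lunadfakteka, tonokg → lutonokgeka) add lu- … -eka around the stem.
The other patterns: stems whose second-to-last letter is 'd' add the prefix so-; stems whose second-to-last letter is 'v' add -ori; stems whose second-to-last letter is 'n' or 'p' add -ak.
So webekp → luwebekpeka.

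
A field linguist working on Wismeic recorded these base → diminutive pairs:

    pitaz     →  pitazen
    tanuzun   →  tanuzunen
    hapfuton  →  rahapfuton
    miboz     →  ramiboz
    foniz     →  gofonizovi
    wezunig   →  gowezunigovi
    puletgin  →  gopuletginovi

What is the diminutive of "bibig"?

tanuzun and hapfuton both end in -n yet inflect differently (tanuzunen, rahapfuton), so the final letter is not what conditions the rule; the last vowel is.
"bibig" has last vowel 'i'. The stems whose last vowel is 'i' (foniz → gofonizovi, wezunig → gowezunigovi, puletgin → gopuletginovi) add go- … -ovi around the stem.
So bibig → gobibigovi.

gobibigovi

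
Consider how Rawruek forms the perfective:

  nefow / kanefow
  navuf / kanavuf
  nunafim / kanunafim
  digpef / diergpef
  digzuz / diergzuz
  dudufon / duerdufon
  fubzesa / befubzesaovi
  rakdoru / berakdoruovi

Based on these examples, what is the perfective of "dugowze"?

duergowze

"dugowze" begins with d-. The stems beginning with d- (digpef → diergpef, digzuz → diergzuz, dudufon → duerdufon) insert -er- after the first vowel.
So dugowze → duergowze.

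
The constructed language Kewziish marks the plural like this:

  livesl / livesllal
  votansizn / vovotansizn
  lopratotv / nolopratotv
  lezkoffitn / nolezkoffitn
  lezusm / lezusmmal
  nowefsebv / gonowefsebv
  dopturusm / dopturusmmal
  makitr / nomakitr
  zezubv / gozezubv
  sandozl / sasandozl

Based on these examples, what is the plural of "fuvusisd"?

"fuvusisd" has second-to-last letter 's'. The stems whose second-to-last letter is 's' (dopturusm → dopturusmmal, lezusm → lezusmmal, livesl → livesllal) double the final consonant and add -al.
The other patterns: stems whose second-to-last letter is 'b' add the prefix go-; stems whose second-to-last letter is 'z' repeat the first consonant+vowel as a prefix; stems whose second-to-last letter is 't' add the prefix no-.
So fuvusisd → fuvusisddal.

fuvusisddal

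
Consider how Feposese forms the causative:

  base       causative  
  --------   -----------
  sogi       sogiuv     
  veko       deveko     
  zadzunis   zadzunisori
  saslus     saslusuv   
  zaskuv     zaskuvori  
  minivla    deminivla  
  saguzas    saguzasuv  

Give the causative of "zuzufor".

zuzuforori

"zuzufor" begins with z-. The stems beginning with z- (zaskuv → zaskuvori, zadzunis → zadzunisori) add -ori.
So zuzufor → zuzuforori.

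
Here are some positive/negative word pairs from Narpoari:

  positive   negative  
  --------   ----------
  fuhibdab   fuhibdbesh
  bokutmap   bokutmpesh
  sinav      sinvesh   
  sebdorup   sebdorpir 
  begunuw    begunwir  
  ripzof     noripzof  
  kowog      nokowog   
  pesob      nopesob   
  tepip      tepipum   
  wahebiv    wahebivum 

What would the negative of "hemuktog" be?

nohemuktog

bokutmap and sebdorup both end in -p yet inflect differently (bokutmpesh, sebdorpir), so the final letter is not what conditions the rule; the last vowel is.
"hemuktog" has last vowel 'o'. The stems whose last vowel is 'o' (ripzof → noripzof, kowog → nokowog, pesob → nopesob) add the prefix no-.
The other patterns: stems whose last vowel is 'a' delete the last vowel and add -esh; stems whose last vowel is 'u' delete the last vowel and add -ir; stems whose last vowel is 'i' add -um.
So hemuktog → nohemuktog.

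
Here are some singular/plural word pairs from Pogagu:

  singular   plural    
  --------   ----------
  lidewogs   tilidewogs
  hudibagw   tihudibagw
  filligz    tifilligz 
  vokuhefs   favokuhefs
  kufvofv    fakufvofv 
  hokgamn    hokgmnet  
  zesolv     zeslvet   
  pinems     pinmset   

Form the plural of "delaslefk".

fadelaslefk

lidewogs and vokuhefs both end in -s yet inflect differently (tilidewogs, favokuhefs), so the final letter is not what conditions the rule; the second-to-last letter is.
"delaslefk" has second-to-last letter 'f'. The stems whose second-to-last letter is 'f' (vokuhefs → favokuhefs, kufvofv → fakufvofv) add the prefix fa-.
So delaslefk → fadelaslefk.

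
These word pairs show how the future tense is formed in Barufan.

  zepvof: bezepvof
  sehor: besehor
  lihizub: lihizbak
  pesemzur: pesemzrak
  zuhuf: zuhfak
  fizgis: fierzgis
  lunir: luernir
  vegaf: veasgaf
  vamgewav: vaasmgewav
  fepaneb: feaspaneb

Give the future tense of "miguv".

migvak

sehor and pesemzur both end in -r yet inflect differently (besehor, pesemzrak), so the final letter is not what conditions the rule; the last vowel is.
"miguv" has last vowel 'u'. The stems whose last vowel is 'u' (lihizub → lihizbak, pesemzur → pesemzrak, zuhuf → zuhfak) delete the last vowel and add -ak.
The other patterns: stems whose last vowel is 'o' add the prefix be-; stems whose last vowel is 'i' insert -er- after the first vowel; stems whose last vowel is 'a' or 'e' insert -as- after the first vowel.
So miguv → migvak.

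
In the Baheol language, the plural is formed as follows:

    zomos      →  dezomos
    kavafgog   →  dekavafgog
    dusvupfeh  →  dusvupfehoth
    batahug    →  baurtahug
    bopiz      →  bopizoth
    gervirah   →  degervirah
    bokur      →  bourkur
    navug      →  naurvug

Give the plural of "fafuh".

"fafuh" has last vowel 'u'. The stems whose last vowel is 'u' (batahug → baurtahug, navug → naurvug, bokur → bourkur) insert -ur- after the first vowel.
The other patterns: stems whose last vowel is 'e' or 'i' add -oth; stems whose last vowel is 'a' or 'o' add the prefix de-.
So fafuh → faurfuh.

faurfuh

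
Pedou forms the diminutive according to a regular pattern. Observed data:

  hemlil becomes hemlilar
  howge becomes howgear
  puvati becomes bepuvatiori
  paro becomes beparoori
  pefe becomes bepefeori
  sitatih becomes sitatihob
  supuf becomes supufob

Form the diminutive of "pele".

howge and pefe both end in -e yet inflect differently (howgear, bepefeori), so the final letter is not what conditions the rule; the first letter is.
"pele" begins with p-. The stems beginning with p- (puvati → bepuvatiori, paro → beparoori, pefe → bepefeori) add be- … -ori around the stem.
The other patterns: stems beginning with h- add -ar; stems beginning with s- add -ob.
So pele → bepeleori.

bepeleori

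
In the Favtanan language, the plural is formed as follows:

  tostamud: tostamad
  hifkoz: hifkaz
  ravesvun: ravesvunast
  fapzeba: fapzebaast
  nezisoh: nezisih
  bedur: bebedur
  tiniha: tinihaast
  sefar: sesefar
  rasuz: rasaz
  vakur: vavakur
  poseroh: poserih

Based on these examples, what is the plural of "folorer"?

fofolorer

vakur and tostamud both have last vowel 'u' yet inflect differently (vavakur, tostamad), so the last vowel is not what conditions the rule; the final letter is.
"folorer" ends in -r. The stems ending in -r (sefar → sesefar, vakur → vavakur, bedur → bebedur) repeat the first consonant+vowel as a prefix.
So folorer → fofolorer.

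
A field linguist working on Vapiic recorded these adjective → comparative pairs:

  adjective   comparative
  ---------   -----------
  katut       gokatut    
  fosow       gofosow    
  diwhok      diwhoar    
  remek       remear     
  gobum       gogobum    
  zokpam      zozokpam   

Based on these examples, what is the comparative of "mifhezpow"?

"mifhezpow" ends in -w. The one such stem in the data (fosow → gofosow) adds the prefix go-, so the same rule applies.
So mifhezpow → gomifhezpow.

gomifhezpow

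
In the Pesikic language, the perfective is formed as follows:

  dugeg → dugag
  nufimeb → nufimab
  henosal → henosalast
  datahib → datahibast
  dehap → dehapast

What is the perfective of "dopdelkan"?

dopdelkanast

"dopdelkan" has last vowel 'a'. The stems whose last vowel is 'a' (henosal → henosalast, dehap → dehapast) add -ast.
The other pattern: stems whose last vowel is 'e' change the last vowel to 'a'.
So dopdelkan → dopdelkanast.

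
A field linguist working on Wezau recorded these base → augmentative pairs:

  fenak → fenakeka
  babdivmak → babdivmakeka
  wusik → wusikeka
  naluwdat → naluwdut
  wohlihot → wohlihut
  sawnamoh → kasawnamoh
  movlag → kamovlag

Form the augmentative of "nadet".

nadut

fenak and naluwdat both have last vowel 'a' yet inflect differently (fenakeka, naluwdut), so the last vowel is not what conditions the rule; the final letter is.
"nadet" ends in -t. The stems ending in -t (naluwdat → naluwdut, wohlihot → wohlihut) change the last vowel to 'u'.
So nadet → nadut.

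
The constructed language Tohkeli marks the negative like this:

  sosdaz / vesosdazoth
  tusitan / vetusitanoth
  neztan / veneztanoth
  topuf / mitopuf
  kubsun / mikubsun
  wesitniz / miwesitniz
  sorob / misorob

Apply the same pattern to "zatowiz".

"zatowiz" has last vowel 'i'. The one such stem in the data (wesitniz → miwesitniz) adds the prefix mi-, so the same rule applies.
So zatowiz → mizatowiz.

mizatowiz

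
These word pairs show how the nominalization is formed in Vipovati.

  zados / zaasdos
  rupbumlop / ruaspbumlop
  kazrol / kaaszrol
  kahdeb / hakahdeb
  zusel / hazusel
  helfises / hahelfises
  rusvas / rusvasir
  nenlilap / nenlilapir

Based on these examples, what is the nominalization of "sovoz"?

soasvoz

kazrol and zusel both end in -l yet inflect differently (kaaszrol, hazusel), so the final letter is not what conditions the rule; the last vowel is.
"sovoz" has last vowel 'o'. The stems whose last vowel is 'o' (zados → zaasdos, rupbumlop → ruaspbumlop, kazrol → kaaszrol) insert -as- after the first vowel.
The other patterns: stems whose last vowel is 'e' add the prefix ha-; stems whose last vowel is 'a' add -ir.
So sovoz → soasvoz.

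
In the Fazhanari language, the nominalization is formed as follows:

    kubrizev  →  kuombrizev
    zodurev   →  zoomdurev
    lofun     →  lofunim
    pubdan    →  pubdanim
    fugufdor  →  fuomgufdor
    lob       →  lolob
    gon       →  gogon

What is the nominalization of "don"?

gon and lofun both end in -n yet inflect differently (gogon, lofunim), so the final letter is not what conditions the rule; the number of vowels is.
"don" has 1 vowel. The stems with 1 vowel (gon → gogon, lob → lolob) repeat the first consonant+vowel as a prefix.
So don → dodon.

dodon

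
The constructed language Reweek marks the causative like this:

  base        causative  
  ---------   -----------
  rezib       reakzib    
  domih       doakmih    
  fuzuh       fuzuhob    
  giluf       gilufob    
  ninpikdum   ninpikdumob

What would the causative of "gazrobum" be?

"gazrobum" has last vowel 'u'. The stems whose last vowel is 'u' (fuzuh → fuzuhob, giluf → gilufob, ninpikdum → ninpikdumob) add -ob.
The other pattern: stems whose last vowel is 'i' insert -ak- after the first vowel.
So gazrobum → gazrobumob.

gazrobumob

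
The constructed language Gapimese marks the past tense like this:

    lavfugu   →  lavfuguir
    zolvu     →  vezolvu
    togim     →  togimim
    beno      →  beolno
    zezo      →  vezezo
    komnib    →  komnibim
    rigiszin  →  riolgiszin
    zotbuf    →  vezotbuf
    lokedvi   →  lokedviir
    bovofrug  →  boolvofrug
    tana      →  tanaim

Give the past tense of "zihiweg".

lavfugu and zolvu both end in -u yet inflect differently (lavfuguir, vezolvu), so the final letter is not what conditions the rule; the first letter is.
"zihiweg" begins with z-. The stems beginning with z- (zolvu → vezolvu, zezo → vezezo, zotbuf → vezotbuf) add the prefix ve-.
The other patterns: stems beginning with l- add -ir; stems beginning with k- or t- add -im; stems beginning with b- or r- insert -ol- after the first vowel.
So zihiweg → vezihiweg.

vezihiweg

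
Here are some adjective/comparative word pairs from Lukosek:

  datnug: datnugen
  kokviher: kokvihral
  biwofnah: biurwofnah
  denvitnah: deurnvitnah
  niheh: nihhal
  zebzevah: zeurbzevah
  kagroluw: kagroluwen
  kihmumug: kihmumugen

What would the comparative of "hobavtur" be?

hobavturen

biwofnah and niheh both end in -h yet inflect differently (biurwofnah, nihhal), so the final letter is not what conditions the rule; the last vowel is.
"hobavtur" has last vowel 'u'. The stems whose last vowel is 'u' (datnug → datnugen, kagroluw → kagroluwen, kihmumug → kihmumugen) add -en.
So hobavtur → hobavturen.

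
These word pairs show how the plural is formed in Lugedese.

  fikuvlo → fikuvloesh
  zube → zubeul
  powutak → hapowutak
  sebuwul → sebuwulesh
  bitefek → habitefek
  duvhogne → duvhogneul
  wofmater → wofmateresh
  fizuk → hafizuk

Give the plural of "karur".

bitefek and duvhogne both have last vowel 'e' yet inflect differently (habitefek, duvhogneul), so the last vowel is not what conditions the rule; the final letter is.
"karur" ends in -r. The one such stem in the data (wofmater → wofmateresh) adds -esh, so the same rule applies.
The other patterns: stems ending in -k add the prefix ha-; stems ending in -e add -ul.
So karur → karuresh.

karuresh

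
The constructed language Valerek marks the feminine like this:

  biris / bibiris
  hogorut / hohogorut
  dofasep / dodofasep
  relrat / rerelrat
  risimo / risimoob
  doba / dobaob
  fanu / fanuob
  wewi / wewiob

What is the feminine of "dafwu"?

dafwuob

relrat and doba both have last vowel 'a' yet inflect differently (rerelrat, dobaob), so the last vowel is not what conditions the rule; whether the stem ends in a vowel or a consonant is.
"dafwu" ends in a vowel. The stems ending in a vowel (risimo → risimoob, doba → dobaob, fanu → fanuob) add -ob.
The other pattern: stems ending in a consonant repeat the first consonant+vowel as a prefix.
So dafwu → dafwuob.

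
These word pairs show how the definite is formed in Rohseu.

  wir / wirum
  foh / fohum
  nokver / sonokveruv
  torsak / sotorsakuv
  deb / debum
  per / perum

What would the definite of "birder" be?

nokver and per both end in -r yet inflect differently (sonokveruv, perum), so the final letter is not what conditions the rule; the number of vowels is.
"birder" has 2 vowels. The stems with 2 vowels (torsak → sotorsakuv, nokver → sonokveruv) add so- … -uv around the stem.
The other pattern: stems with 1 vowel add -um.
So birder → sobirderuv.

sobirderuv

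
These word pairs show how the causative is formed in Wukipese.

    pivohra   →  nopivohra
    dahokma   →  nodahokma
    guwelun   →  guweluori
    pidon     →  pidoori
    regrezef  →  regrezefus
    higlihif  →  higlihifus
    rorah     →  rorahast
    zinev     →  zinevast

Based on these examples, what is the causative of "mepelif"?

"mepelif" ends in -f. The stems ending in -f (regrezef → regrezefus, higlihif → higlihifus) add -us.
So mepelif → mepelifus.

mepelifus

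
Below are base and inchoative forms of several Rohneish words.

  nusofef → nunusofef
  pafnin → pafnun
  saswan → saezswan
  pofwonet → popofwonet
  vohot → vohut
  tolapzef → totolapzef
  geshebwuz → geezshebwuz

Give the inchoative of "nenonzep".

pafnin and saswan both end in -n yet inflect differently (pafnun, saezswan), so the final letter is not what conditions the rule; the last vowel is.
"nenonzep" has last vowel 'e'. The stems whose last vowel is 'e' (pofwonet → popofwonet, nusofef → nunusofef, tolapzef → totolapzef) repeat the first consonant+vowel as a prefix.
The other patterns: stems whose last vowel is 'i' or 'o' change the last vowel to 'u'; stems whose last vowel is 'a' or 'u' insert -ez- after the first vowel.
So nenonzep → nenenonzep.

nenenonzep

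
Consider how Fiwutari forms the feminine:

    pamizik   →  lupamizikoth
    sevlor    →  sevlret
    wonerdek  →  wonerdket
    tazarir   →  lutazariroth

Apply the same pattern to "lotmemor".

pamizik and wonerdek both end in -k yet inflect differently (lupamizikoth, wonerdket), so the final letter is not what conditions the rule; the last vowel is.
"lotmemor" has last vowel 'o'. The one such stem in the data (sevlor → sevlret) deletes the last vowel and adds -et (as does wonerdek), so the same rule applies.
The other pattern: stems whose last vowel is 'i' add lu- … -oth around the stem.
So lotmemor → lotmemret.

lotmemret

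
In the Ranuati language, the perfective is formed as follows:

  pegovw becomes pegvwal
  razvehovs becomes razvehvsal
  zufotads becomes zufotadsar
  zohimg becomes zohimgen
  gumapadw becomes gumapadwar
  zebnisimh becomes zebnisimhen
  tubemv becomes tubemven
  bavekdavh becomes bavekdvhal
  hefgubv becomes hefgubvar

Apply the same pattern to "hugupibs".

bavekdavh and zebnisimh both end in -h yet inflect differently (bavekdvhal, zebnisimhen), so the final letter is not what conditions the rule; the second-to-last letter is.
"hugupibs" has second-to-last letter 'b'. The one such stem in the data (hefgubv → hefgubvar) adds -ar, so the same rule applies.
So hugupibs → hugupibsar.

hugupibsar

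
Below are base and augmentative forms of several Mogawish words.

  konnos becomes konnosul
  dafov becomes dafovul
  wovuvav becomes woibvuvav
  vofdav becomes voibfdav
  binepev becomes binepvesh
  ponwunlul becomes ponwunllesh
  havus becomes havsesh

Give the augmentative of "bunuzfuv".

dafov and wovuvav both end in -v yet inflect differently (dafovul, woibvuvav), so the final letter is not what conditions the rule; the last vowel is.
"bunuzfuv" has last vowel 'u'. The stems whose last vowel is 'u' (ponwunlul → ponwunllesh, havus → havsesh) delete the last vowel and add -esh.
So bunuzfuv → bunuzfvesh.

bunuzfvesh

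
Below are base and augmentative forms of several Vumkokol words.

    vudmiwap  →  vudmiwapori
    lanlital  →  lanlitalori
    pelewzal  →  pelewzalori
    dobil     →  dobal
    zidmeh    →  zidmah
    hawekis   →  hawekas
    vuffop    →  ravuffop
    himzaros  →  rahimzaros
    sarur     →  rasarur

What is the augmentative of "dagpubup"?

radagpubup

"dagpubup" has last vowel 'u'. The one such stem in the data (sarur → rasarur) adds the prefix ra-, so the same rule applies.
The other patterns: stems whose last vowel is 'a' add -ori; stems whose last vowel is 'e' or 'i' change the last vowel to 'a'.
So dagpubup → radagpubup.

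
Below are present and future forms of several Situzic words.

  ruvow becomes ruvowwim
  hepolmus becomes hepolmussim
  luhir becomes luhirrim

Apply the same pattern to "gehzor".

Every pair shown (ruvow → ruvowwim, hepolmus → hepolmussim, luhir → luhirrim) follows the same rule: double the final consonant and add -im.
So gehzor → gehzorrim.

gehzorrim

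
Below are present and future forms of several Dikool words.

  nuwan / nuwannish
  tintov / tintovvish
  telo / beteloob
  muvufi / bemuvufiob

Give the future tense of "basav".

basavvish

tintov and telo both have last vowel 'o' yet inflect differently (tintovvish, beteloob), so the last vowel is not what conditions the rule; whether the stem ends in a vowel or a consonant is.
"basav" ends in a consonant. The stems ending in a consonant (nuwan → nuwannish, tintov → tintovvish) double the final consonant and add -ish.
The other pattern: stems ending in a vowel add be- … -ob around the stem.
So basav → basavvish.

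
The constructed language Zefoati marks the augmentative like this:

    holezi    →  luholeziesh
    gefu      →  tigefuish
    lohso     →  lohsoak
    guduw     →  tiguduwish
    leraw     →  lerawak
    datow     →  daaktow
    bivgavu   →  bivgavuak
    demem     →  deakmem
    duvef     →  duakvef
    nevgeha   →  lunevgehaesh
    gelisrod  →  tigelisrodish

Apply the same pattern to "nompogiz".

lunompogizesh

leraw and guduw both end in -w yet inflect differently (lerawak, tiguduwish), so the final letter is not what conditions the rule; the first letter is.
"nompogiz" begins with n-. The one such stem in the data (nevgeha → lunevgehaesh) adds lu- … -esh around the stem, so the same rule applies.
The other patterns: stems beginning with b- or l- add -ak; stems beginning with g- add ti- … -ish around the stem; stems beginning with d- insert -ak- after the first vowel.
So nompogiz → lunompogizesh.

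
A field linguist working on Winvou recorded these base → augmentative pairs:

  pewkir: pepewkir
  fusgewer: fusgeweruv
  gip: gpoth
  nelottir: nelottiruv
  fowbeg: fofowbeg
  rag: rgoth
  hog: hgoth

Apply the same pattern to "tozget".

totozget

rag and fowbeg both end in -g yet inflect differently (rgoth, fofowbeg), so the final letter is not what conditions the rule; the number of vowels is.
"tozget" has 2 vowels. The stems with 2 vowels (fowbeg → fofowbeg, pewkir → pepewkir) repeat the first consonant+vowel as a prefix.
The other patterns: stems with 1 vowel delete the last vowel and add -oth; stems with 3 vowels add -uv.
So tozget → totozget.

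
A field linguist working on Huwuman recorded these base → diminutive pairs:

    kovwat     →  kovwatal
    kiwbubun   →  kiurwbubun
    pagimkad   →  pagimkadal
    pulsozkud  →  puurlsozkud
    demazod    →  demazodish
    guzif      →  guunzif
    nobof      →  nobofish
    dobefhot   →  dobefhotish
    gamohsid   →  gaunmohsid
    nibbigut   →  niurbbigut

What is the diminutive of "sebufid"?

seunbufid

"sebufid" has last vowel 'i'. The stems whose last vowel is 'i' (guzif → guunzif, gamohsid → gaunmohsid) insert -un- after the first vowel.
The other patterns: stems whose last vowel is 'a' add -al; stems whose last vowel is 'u' insert -ur- after the first vowel; stems whose last vowel is 'o' add -ish.
So sebufid → seunbufid.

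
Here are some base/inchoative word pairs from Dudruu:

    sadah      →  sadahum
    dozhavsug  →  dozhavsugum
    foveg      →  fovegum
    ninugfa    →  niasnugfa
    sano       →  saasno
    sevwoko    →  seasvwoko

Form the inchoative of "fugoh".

fugohum

ninugfa and sadah both have last vowel 'a' yet inflect differently (niasnugfa, sadahum), so the last vowel is not what conditions the rule; whether the stem ends in a vowel or a consonant is.
"fugoh" ends in a consonant. The stems ending in a consonant (sadah → sadahum, dozhavsug → dozhavsugum, foveg → fovegum) add -um.
So fugoh → fugohum.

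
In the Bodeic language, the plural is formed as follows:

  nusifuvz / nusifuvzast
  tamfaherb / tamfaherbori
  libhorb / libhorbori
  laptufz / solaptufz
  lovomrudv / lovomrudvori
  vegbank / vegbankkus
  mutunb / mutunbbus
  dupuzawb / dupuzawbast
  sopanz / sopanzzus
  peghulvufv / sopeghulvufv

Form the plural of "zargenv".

zargenvvus

lovomrudv and peghulvufv both end in -v yet inflect differently (lovomrudvori, sopeghulvufv), so the final letter is not what conditions the rule; the second-to-last letter is.
"zargenv" has second-to-last letter 'n'. The stems whose second-to-last letter is 'n' (sopanz → sopanzzus, vegbank → vegbankkus, mutunb → mutunbbus) double the final consonant and add -us.
The other patterns: stems whose second-to-last letter is 'd' or 'r' add -ori; stems whose second-to-last letter is 'f' add the prefix so-; stems whose second-to-last letter is 'v' or 'w' add -ast.
So zargenv → zargenvvus.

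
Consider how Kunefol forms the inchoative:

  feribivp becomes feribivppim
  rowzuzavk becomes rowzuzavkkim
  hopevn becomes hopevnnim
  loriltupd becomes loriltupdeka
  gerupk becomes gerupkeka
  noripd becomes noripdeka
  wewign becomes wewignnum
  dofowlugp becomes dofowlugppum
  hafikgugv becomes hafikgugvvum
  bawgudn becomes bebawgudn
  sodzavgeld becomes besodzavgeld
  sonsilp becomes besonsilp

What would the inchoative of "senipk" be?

"senipk" has second-to-last letter 'p'. The stems whose second-to-last letter is 'p' (loriltupd → loriltupdeka, gerupk → gerupkeka, noripd → noripdeka) add -eka.
So senipk → senipkeka.

senipkeka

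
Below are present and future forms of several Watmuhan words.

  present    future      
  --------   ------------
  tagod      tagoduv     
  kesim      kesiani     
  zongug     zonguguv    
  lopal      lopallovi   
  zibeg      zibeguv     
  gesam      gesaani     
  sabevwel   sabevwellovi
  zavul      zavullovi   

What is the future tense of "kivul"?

"kivul" ends in -l. The stems ending in -l (lopal → lopallovi, sabevwel → sabevwellovi, zavul → zavullovi) double the final consonant and add -ovi.
The other patterns: stems ending in -m drop the final letter and add -ani; stems ending in -d or -g add -uv.
So kivul → kivullovi.

kivullovi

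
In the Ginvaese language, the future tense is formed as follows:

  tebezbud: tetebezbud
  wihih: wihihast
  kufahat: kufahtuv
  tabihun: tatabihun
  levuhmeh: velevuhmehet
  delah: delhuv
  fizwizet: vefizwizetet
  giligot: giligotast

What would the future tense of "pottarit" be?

pottaritast

delah and levuhmeh both end in -h yet inflect differently (delhuv, velevuhmehet), so the final letter is not what conditions the rule; the last vowel is.
"pottarit" has last vowel 'i'. The one such stem in the data (wihih → wihihast) adds -ast, so the same rule applies.
So pottarit → pottaritast.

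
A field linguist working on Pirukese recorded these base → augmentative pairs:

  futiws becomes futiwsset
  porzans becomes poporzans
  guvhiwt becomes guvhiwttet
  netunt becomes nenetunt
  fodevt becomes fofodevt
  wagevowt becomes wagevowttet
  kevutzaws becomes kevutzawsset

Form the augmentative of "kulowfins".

kukulowfins

futiws and porzans both end in -s yet inflect differently (futiwsset, poporzans), so the final letter is not what conditions the rule; the second-to-last letter is.
"kulowfins" has second-to-last letter 'n'. The stems whose second-to-last letter is 'n' (porzans → poporzans, netunt → nenetunt) repeat the first consonant+vowel as a prefix.
So kulowfins → kukulowfins.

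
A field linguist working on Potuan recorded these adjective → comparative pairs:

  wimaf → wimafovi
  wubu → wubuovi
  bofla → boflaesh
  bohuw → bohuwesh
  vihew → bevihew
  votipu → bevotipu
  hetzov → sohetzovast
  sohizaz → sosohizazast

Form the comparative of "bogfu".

bogfuesh

bohuw and vihew both end in -w yet inflect differently (bohuwesh, bevihew), so the final letter is not what conditions the rule; the first letter is.
"bogfu" begins with b-. The stems beginning with b- (bofla → boflaesh, bohuw → bohuwesh) add -esh.
The other patterns: stems beginning with w- add -ovi; stems beginning with v- add the prefix be-; stems beginning with h- or s- add so- … -ast around the stem.
So bogfu → bogfuesh.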